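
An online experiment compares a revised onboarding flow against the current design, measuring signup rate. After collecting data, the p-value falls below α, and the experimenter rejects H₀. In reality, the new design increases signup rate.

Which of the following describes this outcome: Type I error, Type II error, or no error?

The conventional null hypothesis here is that the new design has no effect on signup rate.
The test rejected a false H₀ — the decision matches the true state.

No error (correct decision).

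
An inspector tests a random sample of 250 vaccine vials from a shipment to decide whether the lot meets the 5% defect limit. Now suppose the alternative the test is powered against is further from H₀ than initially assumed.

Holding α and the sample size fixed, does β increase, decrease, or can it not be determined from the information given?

It decreases.

A bigger departure from H₀ is easier for the test to detect, so it fails to reject less often.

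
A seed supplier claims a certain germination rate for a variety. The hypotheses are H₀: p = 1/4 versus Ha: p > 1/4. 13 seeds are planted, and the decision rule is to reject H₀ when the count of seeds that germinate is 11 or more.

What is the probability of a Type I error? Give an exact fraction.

371/33554432

The Type I error probability is α = P(X ≥ 11) computed under H₀, where X ~ Binomial(13, 1/4).
P(X ≥ 11) = Σ_{j=11}^{13} C(13,j)·(1/4)^j·(3/4)^{13-j} = 371/33554432.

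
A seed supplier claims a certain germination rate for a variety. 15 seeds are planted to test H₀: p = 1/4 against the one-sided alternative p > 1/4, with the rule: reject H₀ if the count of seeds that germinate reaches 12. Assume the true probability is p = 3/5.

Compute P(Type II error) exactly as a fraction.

27755679248/30517578125

Under the alternative p = 3/5, X ~ Binomial(15, 3/5); β is the probability the test does not reject, P(X < 12).
Summing C(15,j)·(3/5)^j·(2/5)^{15-j} for j = 0..11 gives 27755679248/30517578125.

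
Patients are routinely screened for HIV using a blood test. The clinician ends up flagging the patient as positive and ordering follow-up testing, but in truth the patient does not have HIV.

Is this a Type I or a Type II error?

Type I error

The null hypothesis here is that the patient does not have HIV.
'Flagging the patient as positive and ordering follow-up testing' corresponds to rejecting H₀.
H₀ was rejected but H₀ is true — a Type I error (false positive).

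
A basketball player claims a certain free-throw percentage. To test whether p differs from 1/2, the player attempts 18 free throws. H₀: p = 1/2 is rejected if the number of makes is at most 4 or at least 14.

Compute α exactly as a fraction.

253/8192

Under H₀, S ~ Binomial(18, 1/2); α is the probability of landing in either tail, P(S ≤ 4) + P(S ≥ 14).
The two tails are symmetric, so α = 2·(1 + 18 + 153 + 816 + 3060)/2^18 = 8096/262144 = 253/8192.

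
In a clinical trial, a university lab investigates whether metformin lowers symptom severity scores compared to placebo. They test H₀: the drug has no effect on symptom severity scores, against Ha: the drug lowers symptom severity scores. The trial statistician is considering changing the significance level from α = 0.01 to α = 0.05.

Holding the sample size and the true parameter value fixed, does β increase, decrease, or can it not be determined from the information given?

It decreases.

A larger α widens the rejection region, so when the alternative is true more outcomes lead to rejection — failing to reject becomes less likely.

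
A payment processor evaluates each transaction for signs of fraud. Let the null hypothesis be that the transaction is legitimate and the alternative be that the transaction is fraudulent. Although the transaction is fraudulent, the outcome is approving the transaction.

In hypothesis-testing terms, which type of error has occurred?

Type II error

'Approving the transaction' corresponds to failing to reject H₀.
H₀ was not rejected but H₀ is false — a Type II error (false negative).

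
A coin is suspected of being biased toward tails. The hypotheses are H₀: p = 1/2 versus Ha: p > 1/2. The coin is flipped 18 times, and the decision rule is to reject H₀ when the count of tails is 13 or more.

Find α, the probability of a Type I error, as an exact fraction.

1577/32768

α = P(reject H₀ | H₀ true) = P(Y ≥ 13 | p = 1/2), with Y ~ Binomial(18, 1/2).
P(Y ≥ 13) = [C(18,13) + C(18,14) + C(18,15) + C(18,16) + C(18,17) + C(18,18)] / 2^18 = (8568 + 3060 + 816 + 153 + 18 + 1) / 262144 = 12616/262144 = 1577/32768.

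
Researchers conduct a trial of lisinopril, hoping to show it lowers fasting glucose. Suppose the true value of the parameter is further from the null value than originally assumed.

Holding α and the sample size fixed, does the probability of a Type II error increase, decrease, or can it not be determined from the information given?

It decreases.

The further the true parameter sits from the null value, the more of the Ha sampling distribution falls in the rejection region.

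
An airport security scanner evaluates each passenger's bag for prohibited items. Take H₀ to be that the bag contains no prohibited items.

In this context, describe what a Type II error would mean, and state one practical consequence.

A Type II error would mean concluding that the bag contains no prohibited items (or at least failing to establish that the bag contains a prohibited item) when in fact the bag contains a prohibited item. Consequence: a prohibited item passes through security undetected.

A Type II error is failing to reject H₀ when H₀ is false.
Here that means letting the bag through when actually the bag contains a prohibited item.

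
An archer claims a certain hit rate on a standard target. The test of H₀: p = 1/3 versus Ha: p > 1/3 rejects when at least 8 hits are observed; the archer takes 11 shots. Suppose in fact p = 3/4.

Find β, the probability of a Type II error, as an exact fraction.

150311/524288

β = P(fail to reject H₀ | Ha true) = P(Y ≤ 7 | p = 3/4), Y ~ Binomial(11, 3/4).
Equivalently, β = 1 − P(Y ≥ 8) = 150311/524288.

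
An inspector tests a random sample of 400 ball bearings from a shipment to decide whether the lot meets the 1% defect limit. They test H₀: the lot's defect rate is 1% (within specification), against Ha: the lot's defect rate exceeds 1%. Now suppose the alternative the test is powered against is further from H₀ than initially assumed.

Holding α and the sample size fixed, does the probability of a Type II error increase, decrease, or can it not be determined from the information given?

It decreases.

The further the true parameter sits from the null value, the more of the Ha sampling distribution falls in the rejection region.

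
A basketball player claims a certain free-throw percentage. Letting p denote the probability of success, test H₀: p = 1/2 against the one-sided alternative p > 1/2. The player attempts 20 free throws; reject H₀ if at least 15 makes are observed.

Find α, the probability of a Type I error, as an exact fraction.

α = P(reject H₀ | H₀ true) = P(X ≥ 15 | p = 1/2), with X ~ Binomial(20, 1/2).
Summing the upper tail: (15504 + 4845 + 1140 + 190 + 20 + 1) / 2^20 = 21700/1048576 = 5425/262144.

5425/262144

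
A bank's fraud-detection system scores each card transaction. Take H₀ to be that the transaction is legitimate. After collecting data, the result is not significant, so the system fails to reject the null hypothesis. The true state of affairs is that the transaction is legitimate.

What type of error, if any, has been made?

The test retained a true H₀ — the decision matches the true state.

No error (correct decision).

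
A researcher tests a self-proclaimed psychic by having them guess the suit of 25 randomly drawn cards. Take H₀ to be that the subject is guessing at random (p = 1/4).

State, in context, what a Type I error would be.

A Type I error would mean concluding that the subject performs better than chance when in fact the subject is guessing at random (p = 1/4).

A Type I error is rejecting H₀ when H₀ is true.
Here that means concluding the subject has some ability beyond chance when actually the subject is guessing at random (p = 1/4).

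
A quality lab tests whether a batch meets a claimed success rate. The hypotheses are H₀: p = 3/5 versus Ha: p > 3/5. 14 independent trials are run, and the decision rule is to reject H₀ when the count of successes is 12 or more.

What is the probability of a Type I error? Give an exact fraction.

The Type I error probability is α = P(S ≥ 12) computed under H₀, where S ~ Binomial(14, 3/5).
Adding the binomial terms for j = 12 through 14 with p = 3/5 yields 242868537/6103515625.

242868537/6103515625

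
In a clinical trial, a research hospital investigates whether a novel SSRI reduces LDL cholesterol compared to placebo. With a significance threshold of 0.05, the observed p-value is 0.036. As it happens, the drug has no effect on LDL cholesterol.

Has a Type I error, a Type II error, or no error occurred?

The conventional null hypothesis is that the drug has no effect on LDL cholesterol.
Since p = 0.036 < α = 0.05, H₀ is rejected.
H₀ is true (actually the drug has no effect on LDL cholesterol).
Rejecting a true H₀ is a Type I error.

Type I error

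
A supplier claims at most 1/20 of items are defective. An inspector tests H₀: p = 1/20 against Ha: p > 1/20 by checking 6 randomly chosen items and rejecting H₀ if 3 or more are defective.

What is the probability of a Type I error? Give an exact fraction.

14271/6400000

α = P(reject H₀ | H₀ true) = P(Y ≥ 3 | p = 1/20), Y ~ Binomial(6, 1/20).
α = 1 − P(Y ≤ 2) = 1 − 6385729/6400000 = 14271/6400000.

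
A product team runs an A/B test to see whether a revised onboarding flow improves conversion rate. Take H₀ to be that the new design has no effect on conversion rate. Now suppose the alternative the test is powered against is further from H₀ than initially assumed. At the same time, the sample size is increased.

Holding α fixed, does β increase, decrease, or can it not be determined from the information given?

It decreases.

The further the true parameter sits from the null value, the more of the Ha sampling distribution falls in the rejection region. A larger sample reduces the standard error, pulling the sampling distribution under Ha further from the non-rejection region. Both changes push β in the same direction.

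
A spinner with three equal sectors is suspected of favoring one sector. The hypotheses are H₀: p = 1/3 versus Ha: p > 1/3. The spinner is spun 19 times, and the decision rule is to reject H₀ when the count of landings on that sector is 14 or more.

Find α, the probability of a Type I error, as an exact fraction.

147529/387420489

Under H₀, X ~ Binomial(19, 1/3), and α = P(X ≥ 14).
Adding the binomial terms for j = 14 through 19 with p = 1/3 yields 147529/387420489.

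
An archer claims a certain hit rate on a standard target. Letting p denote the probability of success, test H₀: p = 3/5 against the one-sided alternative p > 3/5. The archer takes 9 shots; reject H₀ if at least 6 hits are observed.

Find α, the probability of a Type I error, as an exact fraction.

942597/1953125

Under H₀, X ~ Binomial(9, 3/5), and α = P(X ≥ 6).
Adding the binomial terms for j = 6 through 9 with p = 3/5 yields 942597/1953125.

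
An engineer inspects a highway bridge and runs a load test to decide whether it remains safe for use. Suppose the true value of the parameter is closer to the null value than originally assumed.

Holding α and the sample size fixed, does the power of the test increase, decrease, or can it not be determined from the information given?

A smaller departure from H₀ means the test statistic under Ha is distributed closer to where it would be under H₀; rejection becomes less likely.
Since power = 1 − β and β increases, power decreases.

It decreases.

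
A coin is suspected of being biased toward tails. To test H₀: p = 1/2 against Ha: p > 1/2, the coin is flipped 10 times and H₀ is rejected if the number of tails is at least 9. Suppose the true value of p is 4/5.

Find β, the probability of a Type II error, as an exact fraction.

β = P(fail to reject H₀ | Ha true) = P(S ≤ 8 | p = 4/5), S ~ Binomial(10, 4/5).
Equivalently, β = 1 − P(S ≥ 9) = 6095609/9765625.

6095609/9765625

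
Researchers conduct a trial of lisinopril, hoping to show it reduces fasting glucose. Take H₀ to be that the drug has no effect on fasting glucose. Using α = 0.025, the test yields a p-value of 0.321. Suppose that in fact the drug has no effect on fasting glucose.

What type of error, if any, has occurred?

No error — this is a correct decision.

Since p = 0.321 ≥ α = 0.025, H₀ is not rejected.
H₀ is true (actually the drug has no effect on fasting glucose).
The decision matches the true state — no error.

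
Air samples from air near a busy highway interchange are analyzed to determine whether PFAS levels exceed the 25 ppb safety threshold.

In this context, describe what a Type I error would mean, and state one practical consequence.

A Type I error would mean concluding that the PFAS concentration exceeds 25 ppb when in fact the PFAS concentration is at or below 25 ppb (safe). Consequence: a clean site is subjected to costly and unnecessary remediation.

With the conventional null hypothesis that the PFAS concentration is at or below 25 ppb (safe):
A Type I error is rejecting H₀ when H₀ is true.
Here that means declaring the site contaminated and ordering remediation when actually the PFAS concentration is at or below 25 ppb (safe).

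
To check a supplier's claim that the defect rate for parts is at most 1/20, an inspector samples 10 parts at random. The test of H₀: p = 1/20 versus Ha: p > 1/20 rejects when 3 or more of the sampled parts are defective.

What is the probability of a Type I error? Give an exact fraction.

29449106891/2560000000000

Under H₀, Y ~ Binomial(10, 1/20); the Type I error rate is P(Y ≥ 3).
α = 1 − P(Y ≤ 2) = 1 − 2530550893109/2560000000000 = 29449106891/2560000000000.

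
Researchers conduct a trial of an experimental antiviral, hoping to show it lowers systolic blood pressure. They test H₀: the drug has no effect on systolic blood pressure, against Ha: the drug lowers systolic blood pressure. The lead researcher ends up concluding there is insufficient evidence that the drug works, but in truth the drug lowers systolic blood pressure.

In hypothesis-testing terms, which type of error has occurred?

Type II error

'Concluding there is insufficient evidence that the drug works' corresponds to failing to reject H₀.
H₀ was not rejected but H₀ is false — a Type II error (false negative).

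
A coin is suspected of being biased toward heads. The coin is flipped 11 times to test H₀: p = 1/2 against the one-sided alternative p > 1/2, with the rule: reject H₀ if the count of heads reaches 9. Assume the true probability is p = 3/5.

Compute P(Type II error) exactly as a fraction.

β = P(fail to reject H₀ | Ha true) = P(S ≤ 8 | p = 3/5), S ~ Binomial(11, 3/5).
Summing C(11,j)·(3/5)^j·(2/5)^{11-j} for j = 0..8 gives 8604328/9765625.

8604328/9765625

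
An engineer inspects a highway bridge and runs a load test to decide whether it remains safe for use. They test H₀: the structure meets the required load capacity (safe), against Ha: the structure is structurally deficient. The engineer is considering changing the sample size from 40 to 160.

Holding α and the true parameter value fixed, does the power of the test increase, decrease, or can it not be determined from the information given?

A larger sample reduces the standard error, pulling the sampling distribution under Ha further from the non-rejection region.
Since power = 1 − β and β decreases, power increases.

It increases.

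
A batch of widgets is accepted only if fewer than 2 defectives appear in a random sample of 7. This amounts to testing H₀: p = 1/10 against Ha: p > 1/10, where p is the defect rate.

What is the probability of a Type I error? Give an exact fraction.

The significance level is the probability, assuming p = 1/10, of seeing 2 or more defectives in 7 draws.
α = 1 − P(K ≤ 1) = 1 − 531441/625000 = 93559/625000.

93559/625000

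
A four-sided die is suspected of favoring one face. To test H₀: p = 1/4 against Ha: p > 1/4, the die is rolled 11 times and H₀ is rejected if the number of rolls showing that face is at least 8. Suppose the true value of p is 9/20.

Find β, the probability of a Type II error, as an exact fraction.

A Type II error is failing to reject when Ha holds: with p = 9/20, β = P(S ≤ 7).
Adding the binomial probabilities P(S=0)+…+P(S=7) at p = 9/20 gives 4807868226029/5120000000000.

4807868226029/5120000000000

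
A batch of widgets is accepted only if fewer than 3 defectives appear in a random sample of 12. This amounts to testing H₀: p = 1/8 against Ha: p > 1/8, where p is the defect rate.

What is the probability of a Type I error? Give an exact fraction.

12506902185/68719476736

α = P(reject H₀ | H₀ true) = P(S ≥ 3 | p = 1/8), S ~ Binomial(12, 1/8).
Computing the lower-tail complement: 1 − 56212574551/68719476736 = 12506902185/68719476736.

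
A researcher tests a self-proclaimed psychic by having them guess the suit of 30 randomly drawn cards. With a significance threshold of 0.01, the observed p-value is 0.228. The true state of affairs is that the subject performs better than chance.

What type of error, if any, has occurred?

Type II error

The conventional null hypothesis is that the subject is guessing at random (p = 1/4).
Since p = 0.228 ≥ α = 0.01, H₀ is not rejected.
H₀ is false (actually the subject performs better than chance).
Failing to reject a false H₀ is a Type II error.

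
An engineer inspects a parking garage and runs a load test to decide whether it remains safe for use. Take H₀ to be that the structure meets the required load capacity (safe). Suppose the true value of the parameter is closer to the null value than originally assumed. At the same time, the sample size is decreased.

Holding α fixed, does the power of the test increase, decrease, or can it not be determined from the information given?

It decreases.

When the true parameter is near the null value, the test has a harder time distinguishing Ha from H₀. Reducing n widens both sampling distributions, so the test has less ability to distinguish Ha from H₀. Both changes push β in the same direction.
Since power = 1 − β and β increases, power decreases.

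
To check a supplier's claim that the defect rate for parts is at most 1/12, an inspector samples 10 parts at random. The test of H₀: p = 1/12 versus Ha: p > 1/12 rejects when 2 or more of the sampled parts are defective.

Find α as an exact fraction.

The significance level is the probability, assuming p = 1/12, of seeing 2 or more defectives in 10 draws.
Via the complement, α = 1 − Σ_{j=0}^{1} C(10,j)(1/12)^j(11/12)^{10-j} = 4133487571/20639121408.

4133487571/20639121408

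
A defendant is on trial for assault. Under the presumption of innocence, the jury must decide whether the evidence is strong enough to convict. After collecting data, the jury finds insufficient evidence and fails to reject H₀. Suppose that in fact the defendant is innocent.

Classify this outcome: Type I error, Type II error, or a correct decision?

Neither — the decision is correct.

The conventional null hypothesis here is that the defendant is innocent.
The test retained a true H₀ — the decision matches the true state.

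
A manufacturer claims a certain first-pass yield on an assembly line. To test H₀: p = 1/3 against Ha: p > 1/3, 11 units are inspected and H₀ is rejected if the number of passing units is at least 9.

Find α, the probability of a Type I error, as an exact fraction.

Under H₀, X ~ Binomial(11, 1/3), and α = P(X ≥ 9).
P(X ≥ 9) = Σ_{j=9}^{11} C(11,j)·(1/3)^j·(2/3)^{11-j} = 1/729.

1/729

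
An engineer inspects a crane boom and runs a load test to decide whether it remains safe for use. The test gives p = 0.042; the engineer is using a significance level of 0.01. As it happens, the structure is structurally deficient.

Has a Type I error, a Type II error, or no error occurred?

Type II error

The conventional null hypothesis is that the structure meets the required load capacity (safe).
Since p = 0.042 ≥ α = 0.01, H₀ is not rejected.
H₀ is false (actually the structure is structurally deficient).
Failing to reject a false H₀ is a Type II error.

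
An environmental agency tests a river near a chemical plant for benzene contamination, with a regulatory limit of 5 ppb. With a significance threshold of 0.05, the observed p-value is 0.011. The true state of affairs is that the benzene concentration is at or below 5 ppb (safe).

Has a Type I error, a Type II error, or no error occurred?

The conventional null hypothesis is that the benzene concentration is at or below 5 ppb (safe).
Since p = 0.011 < α = 0.05, H₀ is rejected.
H₀ is true (actually the benzene concentration is at or below 5 ppb (safe)).
Rejecting a true H₀ is a Type I error.

Type I error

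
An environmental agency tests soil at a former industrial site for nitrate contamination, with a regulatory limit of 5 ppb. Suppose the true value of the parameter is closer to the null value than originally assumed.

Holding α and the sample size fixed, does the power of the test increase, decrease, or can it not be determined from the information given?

A smaller true effect puts the Ha sampling distribution closer to H₀, so more of it falls in the non-rejection region.
Since power = 1 − β and β increases, power decreases.

It decreases.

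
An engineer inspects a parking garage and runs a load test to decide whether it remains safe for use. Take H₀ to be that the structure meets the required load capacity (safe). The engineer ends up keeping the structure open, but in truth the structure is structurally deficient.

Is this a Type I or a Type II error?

'Keeping the structure open' corresponds to failing to reject H₀.
H₀ was not rejected but H₀ is false — a Type II error (false negative).

Type II error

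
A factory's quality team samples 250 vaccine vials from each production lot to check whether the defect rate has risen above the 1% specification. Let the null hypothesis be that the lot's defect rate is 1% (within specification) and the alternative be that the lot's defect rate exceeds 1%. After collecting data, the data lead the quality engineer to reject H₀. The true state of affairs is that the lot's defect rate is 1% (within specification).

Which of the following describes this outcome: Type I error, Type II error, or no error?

H₀ was rejected, but H₀ is actually true.
Rejecting a true null hypothesis is a Type I error (false positive).

Type I error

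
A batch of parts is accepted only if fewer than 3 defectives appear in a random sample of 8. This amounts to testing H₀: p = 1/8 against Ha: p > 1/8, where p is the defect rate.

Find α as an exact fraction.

α = P(reject H₀ | H₀ true) = P(S ≥ 3 | p = 1/8), S ~ Binomial(8, 1/8).
Computing the lower-tail complement: 1 − 15647317/16777216 = 1129899/16777216.

1129899/16777216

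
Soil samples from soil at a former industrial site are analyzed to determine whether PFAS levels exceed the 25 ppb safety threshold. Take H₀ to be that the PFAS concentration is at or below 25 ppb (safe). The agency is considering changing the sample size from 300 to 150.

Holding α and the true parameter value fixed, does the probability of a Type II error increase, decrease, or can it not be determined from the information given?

Reducing n widens both sampling distributions, so the test has less ability to distinguish Ha from H₀.

It increases.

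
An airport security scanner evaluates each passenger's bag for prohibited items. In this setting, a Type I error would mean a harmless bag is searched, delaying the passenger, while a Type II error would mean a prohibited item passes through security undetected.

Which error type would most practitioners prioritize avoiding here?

Type II error

The Type II consequence (a prohibited item passes through security undetected) is more severe than the Type I consequence (a harmless bag is searched, delaying the passenger).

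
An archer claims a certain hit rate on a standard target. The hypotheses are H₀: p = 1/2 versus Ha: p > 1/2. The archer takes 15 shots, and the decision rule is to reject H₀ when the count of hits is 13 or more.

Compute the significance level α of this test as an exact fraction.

121/32768

α = P(reject H₀ | H₀ true) = P(S ≥ 13 | p = 1/2), with S ~ Binomial(15, 1/2).
Summing the upper tail: (105 + 15 + 1) / 2^15 = 121/32768.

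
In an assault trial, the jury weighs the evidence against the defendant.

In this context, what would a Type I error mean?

With the conventional null hypothesis that the defendant is innocent:
A Type I error is rejecting H₀ when H₀ is true.
Here that means convicting the defendant when actually the defendant is innocent.

A Type I error would mean concluding that the defendant is guilty when in fact the defendant is innocent.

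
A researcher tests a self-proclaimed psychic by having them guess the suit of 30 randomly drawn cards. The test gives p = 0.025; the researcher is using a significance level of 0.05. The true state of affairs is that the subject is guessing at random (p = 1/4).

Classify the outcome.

The conventional null hypothesis is that the subject is guessing at random (p = 1/4).
Since p = 0.025 < α = 0.05, H₀ is rejected.
H₀ is true (actually the subject is guessing at random (p = 1/4)).
Rejecting a true H₀ is a Type I error.

Type I error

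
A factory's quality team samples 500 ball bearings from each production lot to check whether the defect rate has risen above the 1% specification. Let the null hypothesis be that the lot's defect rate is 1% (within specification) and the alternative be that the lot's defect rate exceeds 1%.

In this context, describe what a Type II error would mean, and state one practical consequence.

A Type II error is failing to reject H₀ when H₀ is false.
Here that means accepting the lot and shipping it when actually the lot's defect rate exceeds 1%.

A Type II error would mean concluding that the lot's defect rate is 1% (within specification) (or at least failing to establish that the lot's defect rate exceeds 1%) when in fact the lot's defect rate exceeds 1%. Consequence: customers receive ball bearings with an unacceptably high defect rate.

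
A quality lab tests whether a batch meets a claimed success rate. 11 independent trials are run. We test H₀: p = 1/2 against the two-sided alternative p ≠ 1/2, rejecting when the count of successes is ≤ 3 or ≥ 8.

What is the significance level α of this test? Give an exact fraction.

Under H₀, K ~ Binomial(11, 1/2); α is the probability of landing in either tail, P(K ≤ 3) + P(K ≥ 8).
The two tails are symmetric, so α = 2·(1 + 11 + 55 + 165)/2^11 = 464/2048 = 29/128.

29/128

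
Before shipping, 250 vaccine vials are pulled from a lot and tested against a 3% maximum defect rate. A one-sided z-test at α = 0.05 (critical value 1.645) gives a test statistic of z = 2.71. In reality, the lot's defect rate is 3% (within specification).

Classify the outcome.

The conventional null hypothesis is that the lot's defect rate is 3% (within specification).
Since z = 2.71 > z* = 1.645, H₀ is rejected.
H₀ is true (actually the lot's defect rate is 3% (within specification)).
Rejecting a true H₀ is a Type I error.

Type I error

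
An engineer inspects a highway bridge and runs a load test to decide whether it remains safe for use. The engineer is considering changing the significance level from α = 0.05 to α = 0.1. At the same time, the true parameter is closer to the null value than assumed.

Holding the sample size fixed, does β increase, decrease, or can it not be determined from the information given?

The first change alone would make β decrease; the second alone would make β increase. Which effect dominates depends on the magnitudes, which are not given.

Cannot be determined from the information given.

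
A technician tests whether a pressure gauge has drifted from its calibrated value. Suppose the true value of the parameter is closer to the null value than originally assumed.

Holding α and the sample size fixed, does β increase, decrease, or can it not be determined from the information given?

A smaller departure from H₀ means the test statistic under Ha is distributed closer to where it would be under H₀; rejection becomes less likely.

It increases.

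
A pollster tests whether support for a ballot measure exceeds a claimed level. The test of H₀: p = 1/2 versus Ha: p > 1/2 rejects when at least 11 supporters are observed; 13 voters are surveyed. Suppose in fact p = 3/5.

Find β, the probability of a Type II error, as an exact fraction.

1150021472/1220703125

β = P(fail to reject H₀ | Ha true) = P(X ≤ 10 | p = 3/5), X ~ Binomial(13, 3/5).
Summing C(13,j)·(3/5)^j·(2/5)^{13-j} for j = 0..10 gives 1150021472/1220703125.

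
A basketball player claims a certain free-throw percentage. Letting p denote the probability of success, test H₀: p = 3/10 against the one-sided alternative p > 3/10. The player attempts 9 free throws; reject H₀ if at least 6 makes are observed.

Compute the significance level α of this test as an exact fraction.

The Type I error probability is α = P(Y ≥ 6) computed under H₀, where Y ~ Binomial(9, 3/10).
Summing C(9,j)(3/10)^j(7/10)^{9−j} for j = 6,…,9 gives 12647421/500000000.

12647421/500000000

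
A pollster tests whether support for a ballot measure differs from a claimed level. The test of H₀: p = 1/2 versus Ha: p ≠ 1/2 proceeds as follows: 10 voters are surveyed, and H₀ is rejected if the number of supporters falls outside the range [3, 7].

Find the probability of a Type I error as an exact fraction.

7/64

α = P(S ≤ 2 or S ≥ 8 | p = 1/2), S ~ Binomial(10, 1/2).
Each tail has probability (1 + 10 + 45)/1024; doubling gives α = 112/1024 = 7/64.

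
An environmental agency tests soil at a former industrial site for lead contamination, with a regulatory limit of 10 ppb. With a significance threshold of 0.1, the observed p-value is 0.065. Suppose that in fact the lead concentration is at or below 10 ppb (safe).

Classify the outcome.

Type I error

The conventional null hypothesis is that the lead concentration is at or below 10 ppb (safe).
Since p = 0.065 < α = 0.1, H₀ is rejected.
H₀ is true (actually the lead concentration is at or below 10 ppb (safe)).
Rejecting a true H₀ is a Type I error.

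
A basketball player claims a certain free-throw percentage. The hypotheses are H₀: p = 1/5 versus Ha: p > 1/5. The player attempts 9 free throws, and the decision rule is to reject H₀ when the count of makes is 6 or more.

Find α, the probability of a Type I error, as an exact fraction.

5989/1953125

Under H₀, S ~ Binomial(9, 1/5), and α = P(S ≥ 6).
Summing C(9,j)(1/5)^j(4/5)^{9−j} for j = 6,…,9 gives 5989/1953125.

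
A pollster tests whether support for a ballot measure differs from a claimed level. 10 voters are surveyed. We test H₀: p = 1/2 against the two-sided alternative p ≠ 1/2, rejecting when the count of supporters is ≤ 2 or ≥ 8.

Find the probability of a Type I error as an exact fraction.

The significance level is the null-hypothesis probability of the rejection region {≤2} ∪ {≥8}.
Each tail has probability (1 + 10 + 45)/1024; doubling gives α = 112/1024 = 7/64.

7/64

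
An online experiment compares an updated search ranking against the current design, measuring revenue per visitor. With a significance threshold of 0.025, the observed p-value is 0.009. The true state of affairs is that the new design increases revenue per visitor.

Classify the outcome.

Neither — the decision is correct.

The conventional null hypothesis is that the new design has no effect on revenue per visitor.
Since p = 0.009 < α = 0.025, H₀ is rejected.
H₀ is false (actually the new design increases revenue per visitor).
The decision matches the true state — no error.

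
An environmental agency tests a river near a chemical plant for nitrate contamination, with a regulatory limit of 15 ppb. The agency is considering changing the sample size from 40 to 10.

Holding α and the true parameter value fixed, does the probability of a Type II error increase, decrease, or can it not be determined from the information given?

With less data the test statistic is noisier; under Ha, more outcomes land inside the acceptance region.

It increases.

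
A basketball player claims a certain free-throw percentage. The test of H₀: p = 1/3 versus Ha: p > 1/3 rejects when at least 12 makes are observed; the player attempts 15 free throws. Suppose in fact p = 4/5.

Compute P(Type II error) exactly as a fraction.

10737240461/30517578125

A Type II error is failing to reject when Ha holds: with p = 4/5, β = P(X ≤ 11).
Adding the binomial probabilities P(X=0)+…+P(X=11) at p = 4/5 gives 10737240461/30517578125.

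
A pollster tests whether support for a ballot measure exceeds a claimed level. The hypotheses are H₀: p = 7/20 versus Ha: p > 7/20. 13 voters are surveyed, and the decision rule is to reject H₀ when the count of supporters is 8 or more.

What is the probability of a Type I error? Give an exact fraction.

29568684698777/640000000000000

α = P(reject H₀ | H₀ true) = P(K ≥ 8 | p = 7/20), with K ~ Binomial(13, 7/20).
Summing C(13,j)(7/20)^j(13/20)^{13−j} for j = 8,…,13 gives 29568684698777/640000000000000.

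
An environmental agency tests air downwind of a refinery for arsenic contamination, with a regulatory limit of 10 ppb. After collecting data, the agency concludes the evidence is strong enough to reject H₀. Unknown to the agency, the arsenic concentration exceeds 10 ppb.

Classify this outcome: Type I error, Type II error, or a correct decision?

The conventional null hypothesis here is that the arsenic concentration is at or below 10 ppb (safe).
The test rejected a false H₀ — the decision matches the true state.

Neither — the decision is correct.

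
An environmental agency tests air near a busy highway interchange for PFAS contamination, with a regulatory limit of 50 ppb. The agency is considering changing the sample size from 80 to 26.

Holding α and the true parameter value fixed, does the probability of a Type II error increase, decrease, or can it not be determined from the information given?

It increases.

With less data the test statistic is noisier; under Ha, more outcomes land inside the acceptance region.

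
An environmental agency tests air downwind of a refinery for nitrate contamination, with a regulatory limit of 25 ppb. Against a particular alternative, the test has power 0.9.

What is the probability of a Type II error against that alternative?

Power = 1 − β, so β = 1 − 0.9 = 0.1.

0.1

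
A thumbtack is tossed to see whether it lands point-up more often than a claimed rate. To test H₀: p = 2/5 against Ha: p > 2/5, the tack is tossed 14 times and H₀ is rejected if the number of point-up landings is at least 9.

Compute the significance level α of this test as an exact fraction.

The Type I error probability is α = P(Y ≥ 9) computed under H₀, where Y ~ Binomial(14, 2/5).
Summing C(14,j)(2/5)^j(3/5)^{14−j} for j = 9,…,14 gives 355950592/6103515625.

355950592/6103515625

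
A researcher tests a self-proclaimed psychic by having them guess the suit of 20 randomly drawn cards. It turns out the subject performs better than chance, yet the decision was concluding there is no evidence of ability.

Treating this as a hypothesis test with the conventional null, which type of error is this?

The null hypothesis here is that the subject is guessing at random (p = 1/4).
'Concluding there is no evidence of ability' corresponds to failing to reject H₀.
H₀ was not rejected but H₀ is false — a Type II error (false negative).

Type II error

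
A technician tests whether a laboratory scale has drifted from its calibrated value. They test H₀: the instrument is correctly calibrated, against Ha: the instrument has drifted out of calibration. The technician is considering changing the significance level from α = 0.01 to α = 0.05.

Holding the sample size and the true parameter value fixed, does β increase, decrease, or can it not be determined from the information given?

Relaxing α lowers the evidence threshold; under Ha, outcomes that previously fell short now trigger rejection.

It decreases.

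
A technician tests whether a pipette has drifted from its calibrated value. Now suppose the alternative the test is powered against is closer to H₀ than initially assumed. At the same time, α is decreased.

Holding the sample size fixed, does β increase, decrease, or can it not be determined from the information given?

It increases.

When the true parameter is near the null value, the test has a harder time distinguishing Ha from H₀. Lowering α raises the bar for rejection; under Ha, the test now fails to reject on outcomes it previously would have rejected. Both changes push β in the same direction.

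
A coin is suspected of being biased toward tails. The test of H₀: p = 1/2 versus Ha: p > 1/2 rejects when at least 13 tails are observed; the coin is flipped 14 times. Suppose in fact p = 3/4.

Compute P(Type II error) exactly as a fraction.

241331965/268435456

Under the alternative p = 3/4, S ~ Binomial(14, 3/4); β is the probability the test does not reject, P(S < 13).
Equivalently, β = 1 − P(S ≥ 13) = 241331965/268435456.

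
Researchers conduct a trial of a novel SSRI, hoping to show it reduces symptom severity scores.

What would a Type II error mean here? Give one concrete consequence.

With the conventional null hypothesis that the drug has no effect on symptom severity scores:
A Type II error is failing to reject H₀ when H₀ is false.
Here that means concluding there is insufficient evidence that the drug works when actually the drug reduces symptom severity scores.

A Type II error would mean concluding that the drug has no effect on symptom severity scores (or at least failing to establish that the drug reduces symptom severity scores) when in fact the drug reduces symptom severity scores. Consequence: patients are denied access to a medication that would have helped them.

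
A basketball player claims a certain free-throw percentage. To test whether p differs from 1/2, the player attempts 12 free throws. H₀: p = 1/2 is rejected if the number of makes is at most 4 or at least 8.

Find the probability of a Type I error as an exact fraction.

397/1024

α = P(Y ≤ 4 or Y ≥ 8 | p = 1/2), Y ~ Binomial(12, 1/2).
By symmetry, α = 2·P(Y ≤ 4) = 2·(1 + 12 + 66 + 220 + 495)/4096 = 1588/4096 = 397/1024.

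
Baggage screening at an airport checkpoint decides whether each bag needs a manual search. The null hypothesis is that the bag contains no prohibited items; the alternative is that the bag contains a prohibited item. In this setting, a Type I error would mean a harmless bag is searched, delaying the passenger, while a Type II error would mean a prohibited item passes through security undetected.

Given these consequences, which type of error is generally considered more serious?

Type II error

The Type II consequence (a prohibited item passes through security undetected) is more severe than the Type I consequence (a harmless bag is searched, delaying the passenger).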